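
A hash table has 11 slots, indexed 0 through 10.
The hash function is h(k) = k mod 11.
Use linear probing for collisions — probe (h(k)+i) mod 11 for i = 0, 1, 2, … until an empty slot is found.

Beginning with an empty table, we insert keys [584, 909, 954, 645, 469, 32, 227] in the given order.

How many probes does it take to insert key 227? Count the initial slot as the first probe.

584: h=1 => slot 1
909: h=7 => slot 7
954: h=8 => slot 8
645: h=7, probe 7,8,9 => slot 9
469: h=7, probe 7,8,9,10 => slot 10
32: h=10, probe 10,0 => slot 0
227: h=7, probe 7,8,9,10,0,1,2 => slot 2
Table: [32, 584, 227, ., ., ., ., 909, 954, 645, 469]

7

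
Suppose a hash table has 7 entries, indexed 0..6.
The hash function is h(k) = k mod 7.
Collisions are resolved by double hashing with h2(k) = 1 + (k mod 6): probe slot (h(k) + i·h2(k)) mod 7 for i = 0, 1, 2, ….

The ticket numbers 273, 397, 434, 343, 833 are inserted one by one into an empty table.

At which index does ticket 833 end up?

273 hashes to 0; slot 0 is free → place at 0.
397 hashes to 5; slot 5 is free → place at 5.
434 hashes to 0, h2=3; 0 taken → place at 3.
343 hashes to 0, h2=2; 0 taken → place at 2.
833 hashes to 0, h2=6; 0 taken → place at 6.
Table: [273, -, 343, 434, -, 397, 833]

6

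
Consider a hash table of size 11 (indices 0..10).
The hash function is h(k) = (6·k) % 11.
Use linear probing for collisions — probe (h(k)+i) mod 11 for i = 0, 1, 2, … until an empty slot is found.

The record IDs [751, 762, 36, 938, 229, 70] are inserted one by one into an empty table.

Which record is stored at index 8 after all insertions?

751: h=7 => slot 7
762: h=7, probe 7,8 => slot 8
36: h=7, probe 7,8,9 => slot 9
938: h=7, probe 7,8,9,10 => slot 10
229: h=10, probe 10,0 => slot 0
70: h=2 => slot 2
Table: [229, ., 70, ., ., ., ., 751, 762, 36, 938]

762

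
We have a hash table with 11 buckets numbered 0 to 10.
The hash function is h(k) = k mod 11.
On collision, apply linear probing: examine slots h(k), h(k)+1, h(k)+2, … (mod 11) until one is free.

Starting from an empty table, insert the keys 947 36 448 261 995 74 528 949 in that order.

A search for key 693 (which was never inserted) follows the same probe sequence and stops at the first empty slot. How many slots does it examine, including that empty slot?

947 hashes to 1; slot 1 is free => place at 1.
36 hashes to 3; slot 3 is free => place at 3.
448 hashes to 8; slot 8 is free => place at 8.
261 hashes to 8; 8 taken => place at 9.
995 hashes to 5; slot 5 is free => place at 5.
74 hashes to 8; 8,9 taken => place at 10.
528 hashes to 0; slot 0 is free => place at 0.
949 hashes to 3; 3 taken => place at 4.
Table: [528, 947, -, 36, 949, 995, -, -, 448, 261, 74]
Lookup 693: h=0, probe 0,1,2 → slot 2 empty, not found.

3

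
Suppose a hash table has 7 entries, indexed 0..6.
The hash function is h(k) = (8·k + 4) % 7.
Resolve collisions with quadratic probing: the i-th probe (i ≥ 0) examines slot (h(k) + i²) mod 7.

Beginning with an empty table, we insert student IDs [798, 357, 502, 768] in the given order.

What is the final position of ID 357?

5

798 hashes to 4; slot 4 is free => place at 4.
357 hashes to 4; 4 taken => place at 5.
502 hashes to 2; slot 2 is free => place at 2.
768 hashes to 2; 2 taken => place at 3.
Table: [_, _, 502, 768, 798, 357, _]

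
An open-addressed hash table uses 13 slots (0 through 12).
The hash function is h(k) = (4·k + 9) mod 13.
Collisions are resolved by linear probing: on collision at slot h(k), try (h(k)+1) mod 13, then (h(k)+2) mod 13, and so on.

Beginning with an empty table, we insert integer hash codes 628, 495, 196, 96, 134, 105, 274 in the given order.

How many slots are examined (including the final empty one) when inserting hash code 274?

6

628: h=12 → slot 12
495: h=0 → slot 0
196: h=0, probe 0,1 → slot 1
96: h=3 → slot 3
134: h=12, probe 12,0,1,2 → slot 2
105: h=0, probe 0,1,2,3,4 → slot 4
274: h=0, probe 0,1,2,3,4,5 → slot 5
Table: [495, 196, 134, 96, 105, 274, ∅, ∅, ∅, ∅, ∅, ∅, 628]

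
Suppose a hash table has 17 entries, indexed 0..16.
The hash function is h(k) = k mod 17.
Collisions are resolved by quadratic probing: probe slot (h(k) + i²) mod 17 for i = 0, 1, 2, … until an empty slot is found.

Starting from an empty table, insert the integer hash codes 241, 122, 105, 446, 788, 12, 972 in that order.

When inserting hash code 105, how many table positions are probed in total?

241: h=3 => slot 3
122: h=3, probe 3,4 => slot 4
105: h=3, probe 3,4,7 => slot 7
446: h=4, probe 4,5 => slot 5
788: h=6 => slot 6
12: h=12 => slot 12
972: h=3, probe 3,4,7,12,2 => slot 2
Table: [∅, ∅, 972, 241, 122, 446, 788, 105, ∅, ∅, ∅, ∅, 12, ∅, ∅, ∅, ∅]

3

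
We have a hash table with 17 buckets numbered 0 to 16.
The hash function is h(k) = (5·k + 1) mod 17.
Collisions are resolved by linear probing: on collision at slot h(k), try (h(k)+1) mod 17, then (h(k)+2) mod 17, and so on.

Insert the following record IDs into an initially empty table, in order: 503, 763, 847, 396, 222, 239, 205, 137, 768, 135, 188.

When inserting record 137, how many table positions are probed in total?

503: h=0 => slot 0
763: h=8 => slot 8
847: h=3 => slot 3
396: h=9 => slot 9
222: h=6 => slot 6
239: h=6, probe 6,7 => slot 7
205: h=6, probe 6,7,8,9,10 => slot 10
137: h=6, probe 6,7,8,9,10,11 => slot 11
768: h=16 => slot 16
135: h=13 => slot 13
188: h=6, probe 6,7,8,9,10,11,12 => slot 12
Table: [503, ∅, ∅, 847, ∅, ∅, 222, 239, 763, 396, 205, 137, 188, 135, ∅, ∅, 768]

6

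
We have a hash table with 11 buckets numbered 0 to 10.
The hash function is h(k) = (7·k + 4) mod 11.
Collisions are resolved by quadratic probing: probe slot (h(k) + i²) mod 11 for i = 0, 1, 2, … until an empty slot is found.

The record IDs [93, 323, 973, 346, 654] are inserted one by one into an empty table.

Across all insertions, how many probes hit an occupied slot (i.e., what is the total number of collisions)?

93: h=6 → slot 6
323: h=10 → slot 10
973: h=6, probe 6,7 → slot 7
346: h=6, probe 6,7,10,4 → slot 4
654: h=6, probe 6,7,10,4,0 → slot 0
Table: [654, -, -, -, 346, -, 93, 973, -, -, 323]

8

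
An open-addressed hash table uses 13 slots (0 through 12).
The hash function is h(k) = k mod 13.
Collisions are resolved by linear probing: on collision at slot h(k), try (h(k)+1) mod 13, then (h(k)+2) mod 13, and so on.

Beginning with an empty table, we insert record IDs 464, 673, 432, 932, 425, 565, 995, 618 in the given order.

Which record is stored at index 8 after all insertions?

618

Insert 464: h=9, slot 9 empty → index 9.
Insert 673: h=10, slot 10 empty → index 10.
Insert 432: h=3, slot 3 empty → index 3.
Insert 932: h=9, slots 9,10 occupied → index 11.
Insert 425: h=9, slots 9,10,11 occupied → index 12.
Insert 565: h=6, slot 6 empty → index 6.
Insert 995: h=7, slot 7 empty → index 7.
Insert 618: h=7, slot 7 occupied → index 8.
Table: [., ., ., 432, ., ., 565, 995, 618, 464, 673, 932, 425]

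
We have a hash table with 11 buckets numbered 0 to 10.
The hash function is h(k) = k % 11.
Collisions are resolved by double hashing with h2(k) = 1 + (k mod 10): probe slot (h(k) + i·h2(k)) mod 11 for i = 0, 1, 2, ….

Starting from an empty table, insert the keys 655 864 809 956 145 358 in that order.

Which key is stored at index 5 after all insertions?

Insert 655: h=6, slot 6 empty => index 6.
Insert 864: h=6, h2=5, slot 6 occupied => index 0.
Insert 809: h=6, h2=10, slot 6 occupied => index 5.
Insert 956: h=10, slot 10 empty => index 10.
Insert 145: h=2, slot 2 empty => index 2.
Insert 358: h=6, h2=9, slot 6 occupied => index 4.
Table: [864, _, 145, _, 358, 809, 655, _, _, _, 956]

809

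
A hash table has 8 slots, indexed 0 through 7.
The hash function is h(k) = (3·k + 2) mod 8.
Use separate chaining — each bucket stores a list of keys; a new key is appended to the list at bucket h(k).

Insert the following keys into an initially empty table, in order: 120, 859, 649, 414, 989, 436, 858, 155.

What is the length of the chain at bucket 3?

Insert 120: h=2, bucket 2 empty → new chain.
Insert 859: h=3, bucket 3 empty → new chain.
Insert 649: h=5, bucket 5 empty → new chain.
Insert 414: h=4, bucket 4 empty → new chain.
Insert 989: h=1, bucket 1 empty → new chain.
Insert 436: h=6, bucket 6 empty → new chain.
Insert 858: h=0, bucket 0 empty → new chain.
Insert 155: h=3, bucket 3 nonempty → append to chain.
Final buckets:
0: 858
1: 989
2: 120
3: 859 -> 155
4: 414
5: 649
6: 436
7: ∅

2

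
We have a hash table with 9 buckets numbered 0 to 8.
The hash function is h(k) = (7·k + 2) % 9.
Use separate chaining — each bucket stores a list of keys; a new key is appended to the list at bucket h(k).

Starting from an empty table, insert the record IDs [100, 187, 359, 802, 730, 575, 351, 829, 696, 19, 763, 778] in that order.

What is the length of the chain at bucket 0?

100 -> bucket 0
187 -> bucket 6
359 -> bucket 4
802 -> bucket 0 (collision)
730 -> bucket 0 (collision)
575 -> bucket 4 (collision)
351 -> bucket 2
829 -> bucket 0 (collision)
696 -> bucket 5
19 -> bucket 0 (collision)
763 -> bucket 6 (collision)
778 -> bucket 3
Final buckets:
0: 100 -> 802 -> 730 -> 829 -> 19
1: .
2: 351
3: 778
4: 359 -> 575
5: 696
6: 187 -> 763
7: .
8: .

5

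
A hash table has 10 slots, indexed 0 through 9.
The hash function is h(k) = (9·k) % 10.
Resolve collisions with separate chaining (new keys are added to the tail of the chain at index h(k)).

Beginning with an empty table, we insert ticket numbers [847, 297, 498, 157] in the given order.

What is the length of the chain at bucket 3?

3

847 -> bucket 3
297 -> bucket 3 (collision)
498 -> bucket 2
157 -> bucket 3 (collision)
Final buckets:
0: -
1: -
2: 498
3: 847 -> 297 -> 157
4: -
5: -
6: -
7: -
8: -
9: -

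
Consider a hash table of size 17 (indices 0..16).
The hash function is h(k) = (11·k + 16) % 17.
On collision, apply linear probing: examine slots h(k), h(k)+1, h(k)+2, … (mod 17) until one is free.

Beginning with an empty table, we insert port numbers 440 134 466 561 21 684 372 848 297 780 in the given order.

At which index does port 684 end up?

Insert 440: h=11, slot 11 empty → index 11.
Insert 134: h=11, slot 11 occupied → index 12.
Insert 466: h=8, slot 8 empty → index 8.
Insert 561: h=16, slot 16 empty → index 16.
Insert 21: h=9, slot 9 empty → index 9.
Insert 684: h=9, slot 9 occupied → index 10.
Insert 372: h=11, slots 11,12 occupied → index 13.
Insert 848: h=11, slots 11,12,13 occupied → index 14.
Insert 297: h=2, slot 2 empty → index 2.
Insert 780: h=11, slots 11,12,13,14 occupied → index 15.
Table: [., ., 297, ., ., ., ., ., 466, 21, 684, 440, 134, 372, 848, 780, 561]

10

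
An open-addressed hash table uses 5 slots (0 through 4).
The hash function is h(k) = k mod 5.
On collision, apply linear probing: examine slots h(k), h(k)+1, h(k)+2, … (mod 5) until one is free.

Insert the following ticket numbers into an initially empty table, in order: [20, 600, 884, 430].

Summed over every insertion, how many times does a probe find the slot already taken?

20: h=0 → slot 0
600: h=0, probe 0,1 → slot 1
884: h=4 → slot 4
430: h=0, probe 0,1,2 → slot 2
Table: [20, 600, 430, -, 884]

3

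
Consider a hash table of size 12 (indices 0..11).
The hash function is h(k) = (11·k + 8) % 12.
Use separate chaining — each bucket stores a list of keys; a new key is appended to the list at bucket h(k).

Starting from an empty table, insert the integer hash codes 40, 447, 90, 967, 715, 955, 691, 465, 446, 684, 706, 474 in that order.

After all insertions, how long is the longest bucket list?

4

40 -> bucket 4
447 -> bucket 5
90 -> bucket 2
967 -> bucket 1
715 -> bucket 1 (collision)
955 -> bucket 1 (collision)
691 -> bucket 1 (collision)
465 -> bucket 11
446 -> bucket 6
684 -> bucket 8
706 -> bucket 10
474 -> bucket 2 (collision)
Final buckets:
0: -
1: 967 -> 715 -> 955 -> 691
2: 90 -> 474
3: -
4: 40
5: 447
6: 446
7: -
8: 684
9: -
10: 706
11: 465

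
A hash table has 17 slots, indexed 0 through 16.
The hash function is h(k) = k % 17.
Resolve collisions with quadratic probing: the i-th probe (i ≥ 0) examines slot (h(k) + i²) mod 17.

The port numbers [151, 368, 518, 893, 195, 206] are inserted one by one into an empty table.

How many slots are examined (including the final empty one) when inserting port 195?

151 hashes to 15; slot 15 is free → place at 15.
368 hashes to 11; slot 11 is free → place at 11.
518 hashes to 8; slot 8 is free → place at 8.
893 hashes to 9; slot 9 is free → place at 9.
195 hashes to 8; 8,9 taken → place at 12.
206 hashes to 2; slot 2 is free → place at 2.
Table: [., ., 206, ., ., ., ., ., 518, 893, ., 368, 195, ., ., 151, .]

3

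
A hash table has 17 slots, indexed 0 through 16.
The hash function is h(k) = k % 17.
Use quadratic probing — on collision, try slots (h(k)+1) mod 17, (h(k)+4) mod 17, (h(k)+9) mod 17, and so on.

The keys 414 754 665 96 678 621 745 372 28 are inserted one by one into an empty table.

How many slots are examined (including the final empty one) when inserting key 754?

2

414 hashes to 6; slot 6 is free -> place at 6.
754 hashes to 6; 6 taken -> place at 7.
665 hashes to 2; slot 2 is free -> place at 2.
96 hashes to 11; slot 11 is free -> place at 11.
678 hashes to 15; slot 15 is free -> place at 15.
621 hashes to 9; slot 9 is free -> place at 9.
745 hashes to 14; slot 14 is free -> place at 14.
372 hashes to 15; 15 taken -> place at 16.
28 hashes to 11; 11 taken -> place at 12.
Table: [_, _, 665, _, _, _, 414, 754, _, 621, _, 96, 28, _, 745, 678, 372]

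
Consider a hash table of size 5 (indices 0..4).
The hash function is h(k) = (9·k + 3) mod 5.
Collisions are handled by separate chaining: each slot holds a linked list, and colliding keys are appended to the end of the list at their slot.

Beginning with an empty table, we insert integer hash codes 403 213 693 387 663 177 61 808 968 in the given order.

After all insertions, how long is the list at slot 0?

Insert 403: h=0, bucket 0 empty -> new chain.
Insert 213: h=0, bucket 0 nonempty -> append to chain.
Insert 693: h=0, bucket 0 nonempty -> append to chain.
Insert 387: h=1, bucket 1 empty -> new chain.
Insert 663: h=0, bucket 0 nonempty -> append to chain.
Insert 177: h=1, bucket 1 nonempty -> append to chain.
Insert 61: h=2, bucket 2 empty -> new chain.
Insert 808: h=0, bucket 0 nonempty -> append to chain.
Insert 968: h=0, bucket 0 nonempty -> append to chain.
Final buckets:
0: 403 -> 213 -> 693 -> 663 -> 808 -> 968
1: 387 -> 177
2: 61
3: _
4: _

6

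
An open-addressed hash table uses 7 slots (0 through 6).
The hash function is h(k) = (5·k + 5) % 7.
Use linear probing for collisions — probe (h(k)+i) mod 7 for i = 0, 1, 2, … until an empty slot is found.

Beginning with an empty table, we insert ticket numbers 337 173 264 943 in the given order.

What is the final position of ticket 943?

5

337 hashes to 3; slot 3 is free -> place at 3.
173 hashes to 2; slot 2 is free -> place at 2.
264 hashes to 2; 2,3 taken -> place at 4.
943 hashes to 2; 2,3,4 taken -> place at 5.
Table: [., ., 173, 337, 264, 943, .]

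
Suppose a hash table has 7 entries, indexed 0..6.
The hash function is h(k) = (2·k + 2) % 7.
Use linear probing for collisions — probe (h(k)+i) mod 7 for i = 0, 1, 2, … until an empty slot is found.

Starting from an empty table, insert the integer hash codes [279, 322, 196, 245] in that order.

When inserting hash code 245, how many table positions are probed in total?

279: h=0 => slot 0
322: h=2 => slot 2
196: h=2, probe 2,3 => slot 3
245: h=2, probe 2,3,4 => slot 4
Table: [279, —, 322, 196, 245, —, —]

3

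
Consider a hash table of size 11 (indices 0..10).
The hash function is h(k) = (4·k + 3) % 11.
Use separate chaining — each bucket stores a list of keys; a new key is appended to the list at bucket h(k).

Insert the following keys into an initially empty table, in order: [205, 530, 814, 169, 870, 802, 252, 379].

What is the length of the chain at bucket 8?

205 → bucket 9
530 → bucket 0
814 → bucket 3
169 → bucket 8
870 → bucket 7
802 → bucket 10
252 → bucket 10 (collision)
379 → bucket 1
Final buckets:
0: 530
1: 379
2: —
3: 814
4: —
5: —
6: —
7: 870
8: 169
9: 205
10: 802 -> 252

1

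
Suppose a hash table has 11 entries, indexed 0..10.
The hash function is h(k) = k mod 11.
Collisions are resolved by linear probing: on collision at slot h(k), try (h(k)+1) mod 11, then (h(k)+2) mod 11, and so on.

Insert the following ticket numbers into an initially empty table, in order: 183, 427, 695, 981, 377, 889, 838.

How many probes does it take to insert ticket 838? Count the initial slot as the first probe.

183: h=7 -> slot 7
427: h=9 -> slot 9
695: h=2 -> slot 2
981: h=2, probe 2,3 -> slot 3
377: h=3, probe 3,4 -> slot 4
889: h=9, probe 9,10 -> slot 10
838: h=2, probe 2,3,4,5 -> slot 5
Table: [∅, ∅, 695, 981, 377, 838, ∅, 183, ∅, 427, 889]

4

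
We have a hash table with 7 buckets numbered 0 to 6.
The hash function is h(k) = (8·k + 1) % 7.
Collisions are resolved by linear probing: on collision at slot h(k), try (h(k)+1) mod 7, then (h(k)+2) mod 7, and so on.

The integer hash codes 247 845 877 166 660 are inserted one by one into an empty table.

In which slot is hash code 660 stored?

5

247: h=3 → slot 3
845: h=6 → slot 6
877: h=3, probe 3,4 → slot 4
166: h=6, probe 6,0 → slot 0
660: h=3, probe 3,4,5 → slot 5
Table: [166, _, _, 247, 877, 660, 845]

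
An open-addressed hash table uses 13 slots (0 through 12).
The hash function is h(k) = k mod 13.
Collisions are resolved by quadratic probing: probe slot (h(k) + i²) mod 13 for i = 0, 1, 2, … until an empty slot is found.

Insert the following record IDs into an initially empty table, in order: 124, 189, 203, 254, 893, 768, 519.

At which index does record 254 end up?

Insert 124: h=7, slot 7 empty → index 7.
Insert 189: h=7, slot 7 occupied → index 8.
Insert 203: h=8, slot 8 occupied → index 9.
Insert 254: h=7, slots 7,8 occupied → index 11.
Insert 893: h=9, slot 9 occupied → index 10.
Insert 768: h=1, slot 1 empty → index 1.
Insert 519: h=12, slot 12 empty → index 12.
Table: [—, 768, —, —, —, —, —, 124, 189, 203, 893, 254, 519]

11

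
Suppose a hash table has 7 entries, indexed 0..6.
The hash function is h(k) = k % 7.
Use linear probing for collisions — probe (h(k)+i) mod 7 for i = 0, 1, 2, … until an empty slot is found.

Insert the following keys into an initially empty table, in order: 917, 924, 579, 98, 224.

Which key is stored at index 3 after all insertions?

224

Insert 917: h=0, slot 0 empty -> index 0.
Insert 924: h=0, slot 0 occupied -> index 1.
Insert 579: h=5, slot 5 empty -> index 5.
Insert 98: h=0, slots 0,1 occupied -> index 2.
Insert 224: h=0, slots 0,1,2 occupied -> index 3.
Table: [917, 924, 98, 224, _, 579, _]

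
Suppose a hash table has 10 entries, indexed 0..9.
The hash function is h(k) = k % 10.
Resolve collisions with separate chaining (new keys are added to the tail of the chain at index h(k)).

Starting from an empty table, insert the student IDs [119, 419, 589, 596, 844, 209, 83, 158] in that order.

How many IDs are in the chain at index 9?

119 -> bucket 9
419 -> bucket 9 (collision)
589 -> bucket 9 (collision)
596 -> bucket 6
844 -> bucket 4
209 -> bucket 9 (collision)
83 -> bucket 3
158 -> bucket 8
Final buckets:
0: —
1: —
2: —
3: 83
4: 844
5: —
6: 596
7: —
8: 158
9: 119 -> 419 -> 589 -> 209

4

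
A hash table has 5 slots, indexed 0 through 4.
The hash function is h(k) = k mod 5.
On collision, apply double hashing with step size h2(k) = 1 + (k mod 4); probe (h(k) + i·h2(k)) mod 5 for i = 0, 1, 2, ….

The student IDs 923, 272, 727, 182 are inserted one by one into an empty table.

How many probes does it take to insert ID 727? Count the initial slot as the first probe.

923 hashes to 3; slot 3 is free -> place at 3.
272 hashes to 2; slot 2 is free -> place at 2.
727 hashes to 2, h2=4; 2 taken -> place at 1.
182 hashes to 2, h2=3; 2 taken -> place at 0.
Table: [182, 727, 272, 923, .]

2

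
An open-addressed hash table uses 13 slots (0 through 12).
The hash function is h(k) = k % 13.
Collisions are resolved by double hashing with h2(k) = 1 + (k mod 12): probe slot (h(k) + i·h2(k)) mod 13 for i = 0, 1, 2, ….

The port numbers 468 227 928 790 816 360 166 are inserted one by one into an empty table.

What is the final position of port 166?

468: h=0 -> slot 0
227: h=6 -> slot 6
928: h=5 -> slot 5
790: h=10 -> slot 10
816: h=10, h2=1, probe 10,11 -> slot 11
360: h=9 -> slot 9
166: h=10, h2=11, probe 10,8 -> slot 8
Table: [468, _, _, _, _, 928, 227, _, 166, 360, 790, 816, _]

8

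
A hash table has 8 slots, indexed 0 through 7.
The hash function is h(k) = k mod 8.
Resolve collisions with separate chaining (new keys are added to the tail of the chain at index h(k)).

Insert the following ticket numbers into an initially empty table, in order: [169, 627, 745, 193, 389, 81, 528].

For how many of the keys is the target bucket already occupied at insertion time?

3

169 → bucket 1
627 → bucket 3
745 → bucket 1 (collision)
193 → bucket 1 (collision)
389 → bucket 5
81 → bucket 1 (collision)
528 → bucket 0
Final buckets:
0: 528
1: 169 -> 745 -> 193 -> 81
2: .
3: 627
4: .
5: 389
6: .
7: .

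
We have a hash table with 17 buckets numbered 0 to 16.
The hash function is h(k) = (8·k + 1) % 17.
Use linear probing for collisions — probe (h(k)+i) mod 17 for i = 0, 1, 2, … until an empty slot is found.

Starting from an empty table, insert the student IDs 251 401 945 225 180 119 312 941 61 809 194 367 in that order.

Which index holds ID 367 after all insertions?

251: h=3 => slot 3
401: h=13 => slot 13
945: h=13, probe 13,14 => slot 14
225: h=16 => slot 16
180: h=13, probe 13,14,15 => slot 15
119: h=1 => slot 1
312: h=15, probe 15,16,0 => slot 0
941: h=15, probe 15,16,0,1,2 => slot 2
61: h=13, probe 13,14,15,16,0,1,2,3,4 => slot 4
809: h=13, probe 13,14,15,16,0,1,2,3,4,5 => slot 5
194: h=6 => slot 6
367: h=13, probe 13,14,15,16,0,1,2,3,4,5,6,7 => slot 7
Table: [312, 119, 941, 251, 61, 809, 194, 367, -, -, -, -, -, 401, 945, 180, 225]

7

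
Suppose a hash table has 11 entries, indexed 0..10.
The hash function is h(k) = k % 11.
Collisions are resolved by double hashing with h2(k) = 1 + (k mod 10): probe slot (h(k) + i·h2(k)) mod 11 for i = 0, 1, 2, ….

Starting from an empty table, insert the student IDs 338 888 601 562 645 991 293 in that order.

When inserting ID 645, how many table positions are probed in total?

Insert 338: h=8, slot 8 empty -> index 8.
Insert 888: h=8, h2=9, slot 8 occupied -> index 6.
Insert 601: h=7, slot 7 empty -> index 7.
Insert 562: h=1, slot 1 empty -> index 1.
Insert 645: h=7, h2=6, slot 7 occupied -> index 2.
Insert 991: h=1, h2=2, slot 1 occupied -> index 3.
Insert 293: h=7, h2=4, slot 7 occupied -> index 0.
Table: [293, 562, 645, 991, ., ., 888, 601, 338, ., .]

2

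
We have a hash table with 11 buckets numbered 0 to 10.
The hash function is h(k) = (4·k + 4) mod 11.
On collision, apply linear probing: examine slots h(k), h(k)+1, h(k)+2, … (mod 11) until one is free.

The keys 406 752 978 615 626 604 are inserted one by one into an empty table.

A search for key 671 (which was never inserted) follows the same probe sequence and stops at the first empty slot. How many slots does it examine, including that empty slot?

406: h=0 -> slot 0
752: h=9 -> slot 9
978: h=0, probe 0,1 -> slot 1
615: h=0, probe 0,1,2 -> slot 2
626: h=0, probe 0,1,2,3 -> slot 3
604: h=0, probe 0,1,2,3,4 -> slot 4
Table: [406, 978, 615, 626, 604, ∅, ∅, ∅, ∅, 752, ∅]
Lookup 671: h=4, probe 4,5 → slot 5 empty, not found.

2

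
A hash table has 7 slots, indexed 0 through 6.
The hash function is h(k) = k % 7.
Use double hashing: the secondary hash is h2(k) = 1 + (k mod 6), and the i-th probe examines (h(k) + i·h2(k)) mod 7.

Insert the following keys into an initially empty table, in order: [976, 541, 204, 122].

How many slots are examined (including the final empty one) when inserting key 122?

2

976 hashes to 3; slot 3 is free → place at 3.
541 hashes to 2; slot 2 is free → place at 2.
204 hashes to 1; slot 1 is free → place at 1.
122 hashes to 3, h2=3; 3 taken → place at 6.
Table: [., 204, 541, 976, ., ., 122]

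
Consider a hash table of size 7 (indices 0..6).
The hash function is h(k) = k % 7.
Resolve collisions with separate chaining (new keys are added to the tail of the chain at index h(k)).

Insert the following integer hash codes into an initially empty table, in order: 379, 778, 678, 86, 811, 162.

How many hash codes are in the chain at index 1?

Insert 379: h=1, bucket 1 empty -> new chain.
Insert 778: h=1, bucket 1 nonempty -> append to chain.
Insert 678: h=6, bucket 6 empty -> new chain.
Insert 86: h=2, bucket 2 empty -> new chain.
Insert 811: h=6, bucket 6 nonempty -> append to chain.
Insert 162: h=1, bucket 1 nonempty -> append to chain.
Final buckets:
0: _
1: 379 -> 778 -> 162
2: 86
3: _
4: _
5: _
6: 678 -> 811

3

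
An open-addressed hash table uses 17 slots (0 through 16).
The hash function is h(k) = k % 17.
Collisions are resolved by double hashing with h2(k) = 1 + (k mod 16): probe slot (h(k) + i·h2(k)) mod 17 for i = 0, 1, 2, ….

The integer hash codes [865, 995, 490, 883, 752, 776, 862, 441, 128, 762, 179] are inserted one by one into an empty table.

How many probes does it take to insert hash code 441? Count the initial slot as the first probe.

3

865: h=15 → slot 15
995: h=9 → slot 9
490: h=14 → slot 14
883: h=16 → slot 16
752: h=4 → slot 4
776: h=11 → slot 11
862: h=12 → slot 12
441: h=16, h2=10, probe 16,9,2 → slot 2
128: h=9, h2=1, probe 9,10 → slot 10
762: h=14, h2=11, probe 14,8 → slot 8
179: h=9, h2=4, probe 9,13 → slot 13
Table: [-, -, 441, -, 752, -, -, -, 762, 995, 128, 776, 862, 179, 490, 865, 883]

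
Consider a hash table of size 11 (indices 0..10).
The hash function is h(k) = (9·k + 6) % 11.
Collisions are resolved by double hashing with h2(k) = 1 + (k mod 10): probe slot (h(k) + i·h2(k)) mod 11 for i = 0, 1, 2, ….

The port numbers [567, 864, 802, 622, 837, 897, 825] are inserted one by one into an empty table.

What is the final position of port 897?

567: h=5 -> slot 5
864: h=5, h2=5, probe 5,10 -> slot 10
802: h=8 -> slot 8
622: h=5, h2=3, probe 5,8,0 -> slot 0
837: h=4 -> slot 4
897: h=5, h2=8, probe 5,2 -> slot 2
825: h=6 -> slot 6
Table: [622, _, 897, _, 837, 567, 825, _, 802, _, 864]

2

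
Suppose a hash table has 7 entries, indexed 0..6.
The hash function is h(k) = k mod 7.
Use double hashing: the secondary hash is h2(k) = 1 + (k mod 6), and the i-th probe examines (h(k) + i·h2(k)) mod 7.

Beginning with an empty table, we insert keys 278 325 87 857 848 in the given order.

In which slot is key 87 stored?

278: h=5 => slot 5
325: h=3 => slot 3
87: h=3, h2=4, probe 3,0 => slot 0
857: h=3, h2=6, probe 3,2 => slot 2
848: h=1 => slot 1
Table: [87, 848, 857, 325, ∅, 278, ∅]

0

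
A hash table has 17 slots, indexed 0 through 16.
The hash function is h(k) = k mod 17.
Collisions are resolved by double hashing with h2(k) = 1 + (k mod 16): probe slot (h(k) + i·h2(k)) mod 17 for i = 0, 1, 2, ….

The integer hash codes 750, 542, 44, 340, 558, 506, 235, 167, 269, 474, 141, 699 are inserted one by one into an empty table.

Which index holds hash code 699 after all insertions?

Insert 750: h=2, slot 2 empty -> index 2.
Insert 542: h=15, slot 15 empty -> index 15.
Insert 44: h=10, slot 10 empty -> index 10.
Insert 340: h=0, slot 0 empty -> index 0.
Insert 558: h=14, slot 14 empty -> index 14.
Insert 506: h=13, slot 13 empty -> index 13.
Insert 235: h=14, h2=12, slot 14 occupied -> index 9.
Insert 167: h=14, h2=8, slot 14 occupied -> index 5.
Insert 269: h=14, h2=14, slot 14 occupied -> index 11.
Insert 474: h=15, h2=11, slots 15,9 occupied -> index 3.
Insert 141: h=5, h2=14, slots 5,2 occupied -> index 16.
Insert 699: h=2, h2=12, slots 2,14,9 occupied -> index 4.
Table: [340, ∅, 750, 474, 699, 167, ∅, ∅, ∅, 235, 44, 269, ∅, 506, 558, 542, 141]

4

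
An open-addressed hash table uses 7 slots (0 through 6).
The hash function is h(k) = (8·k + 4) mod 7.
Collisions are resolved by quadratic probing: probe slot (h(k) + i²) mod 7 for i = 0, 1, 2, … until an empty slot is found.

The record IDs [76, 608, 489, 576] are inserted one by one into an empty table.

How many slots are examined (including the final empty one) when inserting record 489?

76: h=3 → slot 3
608: h=3, probe 3,4 → slot 4
489: h=3, probe 3,4,0 → slot 0
576: h=6 → slot 6
Table: [489, ∅, ∅, 76, 608, ∅, 576]

3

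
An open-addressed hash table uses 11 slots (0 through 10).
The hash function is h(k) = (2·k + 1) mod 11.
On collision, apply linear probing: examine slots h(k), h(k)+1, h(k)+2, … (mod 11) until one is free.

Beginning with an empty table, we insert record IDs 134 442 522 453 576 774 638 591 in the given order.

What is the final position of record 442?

6

134 hashes to 5; slot 5 is free => place at 5.
442 hashes to 5; 5 taken => place at 6.
522 hashes to 0; slot 0 is free => place at 0.
453 hashes to 5; 5,6 taken => place at 7.
576 hashes to 9; slot 9 is free => place at 9.
774 hashes to 9; 9 taken => place at 10.
638 hashes to 1; slot 1 is free => place at 1.
591 hashes to 6; 6,7 taken => place at 8.
Table: [522, 638, ∅, ∅, ∅, 134, 442, 453, 591, 576, 774]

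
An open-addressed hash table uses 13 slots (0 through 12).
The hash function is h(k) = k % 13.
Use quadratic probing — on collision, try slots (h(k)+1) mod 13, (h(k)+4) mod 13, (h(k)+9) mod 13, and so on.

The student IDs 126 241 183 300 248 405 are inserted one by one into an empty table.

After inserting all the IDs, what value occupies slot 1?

Insert 126: h=9, slot 9 empty → index 9.
Insert 241: h=7, slot 7 empty → index 7.
Insert 183: h=1, slot 1 empty → index 1.
Insert 300: h=1, slot 1 occupied → index 2.
Insert 248: h=1, slots 1,2 occupied → index 5.
Insert 405: h=2, slot 2 occupied → index 3.
Table: [_, 183, 300, 405, _, 248, _, 241, _, 126, _, _, _]

183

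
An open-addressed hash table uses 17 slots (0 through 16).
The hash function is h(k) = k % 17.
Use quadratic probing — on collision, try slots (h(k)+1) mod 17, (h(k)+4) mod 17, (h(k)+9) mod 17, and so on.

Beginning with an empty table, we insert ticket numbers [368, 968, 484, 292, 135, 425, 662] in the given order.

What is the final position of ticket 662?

15

368: h=11 => slot 11
968: h=16 => slot 16
484: h=8 => slot 8
292: h=3 => slot 3
135: h=16, probe 16,0 => slot 0
425: h=0, probe 0,1 => slot 1
662: h=16, probe 16,0,3,8,15 => slot 15
Table: [135, 425, ., 292, ., ., ., ., 484, ., ., 368, ., ., ., 662, 968]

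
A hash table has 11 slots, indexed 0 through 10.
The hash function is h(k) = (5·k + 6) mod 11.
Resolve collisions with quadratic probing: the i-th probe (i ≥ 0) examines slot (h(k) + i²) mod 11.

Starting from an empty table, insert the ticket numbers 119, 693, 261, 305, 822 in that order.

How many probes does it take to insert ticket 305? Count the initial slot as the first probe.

2

Insert 119: h=7, slot 7 empty -> index 7.
Insert 693: h=6, slot 6 empty -> index 6.
Insert 261: h=2, slot 2 empty -> index 2.
Insert 305: h=2, slot 2 occupied -> index 3.
Insert 822: h=2, slots 2,3,6 occupied -> index 0.
Table: [822, —, 261, 305, —, —, 693, 119, —, —, —]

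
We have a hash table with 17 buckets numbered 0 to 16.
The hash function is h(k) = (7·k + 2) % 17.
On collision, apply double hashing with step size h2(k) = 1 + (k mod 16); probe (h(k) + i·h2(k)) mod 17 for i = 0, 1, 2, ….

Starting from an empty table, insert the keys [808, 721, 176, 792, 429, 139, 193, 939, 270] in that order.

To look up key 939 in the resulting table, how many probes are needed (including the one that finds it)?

Insert 808: h=14, slot 14 empty -> index 14.
Insert 721: h=0, slot 0 empty -> index 0.
Insert 176: h=10, slot 10 empty -> index 10.
Insert 792: h=4, slot 4 empty -> index 4.
Insert 429: h=13, slot 13 empty -> index 13.
Insert 139: h=6, slot 6 empty -> index 6.
Insert 193: h=10, h2=2, slot 10 occupied -> index 12.
Insert 939: h=13, h2=12, slot 13 occupied -> index 8.
Insert 270: h=5, slot 5 empty -> index 5.
Table: [721, ∅, ∅, ∅, 792, 270, 139, ∅, 939, ∅, 176, ∅, 193, 429, 808, ∅, ∅]
Lookup 939: h=13, h2=12, probe 13,8 → found at 8.

2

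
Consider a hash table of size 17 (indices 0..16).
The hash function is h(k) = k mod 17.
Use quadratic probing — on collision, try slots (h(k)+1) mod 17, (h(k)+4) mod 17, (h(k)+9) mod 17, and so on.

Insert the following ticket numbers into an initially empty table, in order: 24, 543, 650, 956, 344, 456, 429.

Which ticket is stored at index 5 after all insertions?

956

24: h=7 => slot 7
543: h=16 => slot 16
650: h=4 => slot 4
956: h=4, probe 4,5 => slot 5
344: h=4, probe 4,5,8 => slot 8
456: h=14 => slot 14
429: h=4, probe 4,5,8,13 => slot 13
Table: [—, —, —, —, 650, 956, —, 24, 344, —, —, —, —, 429, 456, —, 543]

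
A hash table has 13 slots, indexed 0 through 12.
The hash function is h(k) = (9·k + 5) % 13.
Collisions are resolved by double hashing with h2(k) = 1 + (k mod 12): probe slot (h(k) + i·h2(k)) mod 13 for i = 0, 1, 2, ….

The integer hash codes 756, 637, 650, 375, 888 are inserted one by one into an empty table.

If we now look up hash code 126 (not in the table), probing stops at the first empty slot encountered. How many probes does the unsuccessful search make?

3

Insert 756: h=10, slot 10 empty -> index 10.
Insert 637: h=5, slot 5 empty -> index 5.
Insert 650: h=5, h2=3, slot 5 occupied -> index 8.
Insert 375: h=0, slot 0 empty -> index 0.
Insert 888: h=2, slot 2 empty -> index 2.
Table: [375, -, 888, -, -, 637, -, -, 650, -, 756, -, -]
Lookup 126: h=8, h2=7, probe 8,2,9 → slot 9 empty, not found.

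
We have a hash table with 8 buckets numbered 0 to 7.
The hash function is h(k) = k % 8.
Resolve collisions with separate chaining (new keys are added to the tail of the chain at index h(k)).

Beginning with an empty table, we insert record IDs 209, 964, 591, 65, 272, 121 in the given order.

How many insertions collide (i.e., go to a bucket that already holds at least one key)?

2

Insert 209: h=1, bucket 1 empty → new chain.
Insert 964: h=4, bucket 4 empty → new chain.
Insert 591: h=7, bucket 7 empty → new chain.
Insert 65: h=1, bucket 1 nonempty → append to chain.
Insert 272: h=0, bucket 0 empty → new chain.
Insert 121: h=1, bucket 1 nonempty → append to chain.
Final buckets:
0: 272
1: 209 -> 65 -> 121
2: ∅
3: ∅
4: 964
5: ∅
6: ∅
7: 591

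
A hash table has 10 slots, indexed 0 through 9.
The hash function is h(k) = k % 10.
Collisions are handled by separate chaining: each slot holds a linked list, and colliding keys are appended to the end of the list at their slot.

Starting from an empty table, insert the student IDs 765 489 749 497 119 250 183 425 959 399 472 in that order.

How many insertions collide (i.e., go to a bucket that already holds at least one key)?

Insert 765: h=5, bucket 5 empty -> new chain.
Insert 489: h=9, bucket 9 empty -> new chain.
Insert 749: h=9, bucket 9 nonempty -> append to chain.
Insert 497: h=7, bucket 7 empty -> new chain.
Insert 119: h=9, bucket 9 nonempty -> append to chain.
Insert 250: h=0, bucket 0 empty -> new chain.
Insert 183: h=3, bucket 3 empty -> new chain.
Insert 425: h=5, bucket 5 nonempty -> append to chain.
Insert 959: h=9, bucket 9 nonempty -> append to chain.
Insert 399: h=9, bucket 9 nonempty -> append to chain.
Insert 472: h=2, bucket 2 empty -> new chain.
Final buckets:
0: 250
1: ∅
2: 472
3: 183
4: ∅
5: 765 -> 425
6: ∅
7: 497
8: ∅
9: 489 -> 749 -> 119 -> 959 -> 399

5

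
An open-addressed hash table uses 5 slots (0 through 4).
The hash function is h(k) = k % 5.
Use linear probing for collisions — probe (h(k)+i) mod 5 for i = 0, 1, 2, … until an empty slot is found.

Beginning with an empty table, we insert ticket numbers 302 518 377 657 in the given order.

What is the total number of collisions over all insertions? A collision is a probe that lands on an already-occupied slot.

5

302: h=2 → slot 2
518: h=3 → slot 3
377: h=2, probe 2,3,4 → slot 4
657: h=2, probe 2,3,4,0 → slot 0
Table: [657, ., 302, 518, 377]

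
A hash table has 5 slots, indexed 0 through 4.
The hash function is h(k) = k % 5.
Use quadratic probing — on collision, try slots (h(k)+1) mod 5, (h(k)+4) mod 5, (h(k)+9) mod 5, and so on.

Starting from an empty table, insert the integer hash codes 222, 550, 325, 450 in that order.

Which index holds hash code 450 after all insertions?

4

222: h=2 → slot 2
550: h=0 → slot 0
325: h=0, probe 0,1 → slot 1
450: h=0, probe 0,1,4 → slot 4
Table: [550, 325, 222, ., 450]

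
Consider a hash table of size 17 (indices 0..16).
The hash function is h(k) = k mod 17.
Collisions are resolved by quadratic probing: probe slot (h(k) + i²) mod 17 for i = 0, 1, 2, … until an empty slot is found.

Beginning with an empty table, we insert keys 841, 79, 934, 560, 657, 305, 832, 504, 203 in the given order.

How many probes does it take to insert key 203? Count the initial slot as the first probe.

Insert 841: h=8, slot 8 empty => index 8.
Insert 79: h=11, slot 11 empty => index 11.
Insert 934: h=16, slot 16 empty => index 16.
Insert 560: h=16, slot 16 occupied => index 0.
Insert 657: h=11, slot 11 occupied => index 12.
Insert 305: h=16, slots 16,0 occupied => index 3.
Insert 832: h=16, slots 16,0,3,8 occupied => index 15.
Insert 504: h=11, slots 11,12,15,3 occupied => index 10.
Insert 203: h=16, slots 16,0,3,8,15 occupied => index 7.
Table: [560, —, —, 305, —, —, —, 203, 841, —, 504, 79, 657, —, —, 832, 934]

6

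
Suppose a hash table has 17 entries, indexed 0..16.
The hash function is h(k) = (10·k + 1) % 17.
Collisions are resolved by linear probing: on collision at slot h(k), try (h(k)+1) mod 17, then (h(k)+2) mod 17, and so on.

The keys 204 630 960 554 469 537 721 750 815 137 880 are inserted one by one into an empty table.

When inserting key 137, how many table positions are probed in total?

2

204 hashes to 1; slot 1 is free -> place at 1.
630 hashes to 11; slot 11 is free -> place at 11.
960 hashes to 13; slot 13 is free -> place at 13.
554 hashes to 16; slot 16 is free -> place at 16.
469 hashes to 16; 16 taken -> place at 0.
537 hashes to 16; 16,0,1 taken -> place at 2.
721 hashes to 3; slot 3 is free -> place at 3.
750 hashes to 4; slot 4 is free -> place at 4.
815 hashes to 8; slot 8 is free -> place at 8.
137 hashes to 11; 11 taken -> place at 12.
880 hashes to 12; 12,13 taken -> place at 14.
Table: [469, 204, 537, 721, 750, —, —, —, 815, —, —, 630, 137, 960, 880, —, 554]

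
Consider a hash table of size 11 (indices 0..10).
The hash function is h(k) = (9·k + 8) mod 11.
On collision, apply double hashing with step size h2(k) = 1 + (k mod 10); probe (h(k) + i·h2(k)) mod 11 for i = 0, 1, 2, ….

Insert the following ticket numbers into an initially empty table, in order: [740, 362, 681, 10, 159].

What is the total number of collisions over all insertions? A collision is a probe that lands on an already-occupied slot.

2

740: h=2 -> slot 2
362: h=10 -> slot 10
681: h=10, h2=2, probe 10,1 -> slot 1
10: h=10, h2=1, probe 10,0 -> slot 0
159: h=9 -> slot 9
Table: [10, 681, 740, ., ., ., ., ., ., 159, 362]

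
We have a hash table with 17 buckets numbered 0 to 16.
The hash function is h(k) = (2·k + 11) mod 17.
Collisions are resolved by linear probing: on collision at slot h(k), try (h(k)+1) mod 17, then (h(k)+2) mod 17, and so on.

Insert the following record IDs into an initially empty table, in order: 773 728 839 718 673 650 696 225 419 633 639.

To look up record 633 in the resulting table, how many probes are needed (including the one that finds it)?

6

Insert 773: h=10, slot 10 empty -> index 10.
Insert 728: h=5, slot 5 empty -> index 5.
Insert 839: h=6, slot 6 empty -> index 6.
Insert 718: h=2, slot 2 empty -> index 2.
Insert 673: h=14, slot 14 empty -> index 14.
Insert 650: h=2, slot 2 occupied -> index 3.
Insert 696: h=9, slot 9 empty -> index 9.
Insert 225: h=2, slots 2,3 occupied -> index 4.
Insert 419: h=16, slot 16 empty -> index 16.
Insert 633: h=2, slots 2,3,4,5,6 occupied -> index 7.
Insert 639: h=14, slot 14 occupied -> index 15.
Table: [—, —, 718, 650, 225, 728, 839, 633, —, 696, 773, —, —, —, 673, 639, 419]
Lookup 633: h=2, probe 2,3,4,5,6,7 → found at 7.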